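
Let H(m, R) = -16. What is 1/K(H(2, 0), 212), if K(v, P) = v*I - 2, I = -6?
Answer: 1/94 ≈ 0.010638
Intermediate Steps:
K(v, P) = -2 - 6*v (K(v, P) = v*(-6) - 2 = -6*v - 2 = -2 - 6*v)
1/K(H(2, 0), 212) = 1/(-2 - 6*(-16)) = 1/(-2 + 96) = 1/94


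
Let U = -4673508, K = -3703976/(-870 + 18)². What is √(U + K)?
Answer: I*√848130463802/426 ≈ 2161.8*I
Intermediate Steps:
K = -462997/90738 (K = -3703976/((-852)²) = -3703976/725904 = -3703976*1/725904 = -462997/90738 ≈ -5.1026)
√(U + K) = √(-4673508 - 462997/90738) = √(-424065231901/90738) = I*√848130463802/426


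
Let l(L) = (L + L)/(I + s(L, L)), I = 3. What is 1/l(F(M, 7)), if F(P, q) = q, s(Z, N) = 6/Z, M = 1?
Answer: 27/98 ≈ 0.27551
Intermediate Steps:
l(L) = 2*L/(3 + 6/L) (l(L) = (L + L)/(3 + 6/L) = (2*L)/(3 + 6/L) = 2*L/(3 + 6/L))
1/l(F(M, 7)) = 1/((2/3)*7**2/(2 + 7)) = 1/((2/3)*49/9) = 1/((2/3)*49*(1/9)) = 1/(98/27) = 27/98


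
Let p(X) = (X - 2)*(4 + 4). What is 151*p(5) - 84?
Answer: 3540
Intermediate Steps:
p(X) = -16 + 8*X (p(X) = (-2 + X)*8 = -16 + 8*X)
151*p(5) - 84 = 151*(-16 + 8*5) - 84 = 151*(-16 + 40) - 84 = 151*24 - 84 = 3624 - 84 = 3540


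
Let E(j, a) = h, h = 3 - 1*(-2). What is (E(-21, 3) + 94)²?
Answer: 9801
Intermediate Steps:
h = 5 (h = 3 + 2 = 5)
E(j, a) = 5
(E(-21, 3) + 94)² = (5 + 94)² = 99² = 9801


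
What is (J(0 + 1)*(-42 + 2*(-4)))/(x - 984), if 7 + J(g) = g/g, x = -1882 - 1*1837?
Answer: -300/4703 ≈ -0.063789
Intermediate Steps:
x = -3719 (x = -1882 - 1837 = -3719)
J(g) = -6 (J(g) = -7 + g/g = -7 + 1 = -6)
(J(0 + 1)*(-42 + 2*(-4)))/(x - 984) = (-6*(-42 + 2*(-4)))/(-3719 - 984) = -6*(-42 - 8)/(-4703) = -6*(-50)*(-1/4703) = 300*(-1/4703) = -300/4703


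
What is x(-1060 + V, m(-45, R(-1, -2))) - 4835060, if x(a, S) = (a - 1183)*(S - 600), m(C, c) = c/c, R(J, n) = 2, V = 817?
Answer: -3980886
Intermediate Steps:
m(C, c) = 1
x(a, S) = (-1183 + a)*(-600 + S)
x(-1060 + V, m(-45, R(-1, -2))) - 4835060 = (709800 - 1183*1 - 600*(-1060 + 817) + 1*(-1060 + 817)) - 4835060 = (709800 - 1183 - 600*(-243) + 1*(-243)) - 4835060 = (709800 - 1183 + 145800 - 243) - 4835060 = 854174 - 4835060 = -3980886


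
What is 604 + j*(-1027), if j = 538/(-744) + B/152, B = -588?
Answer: 37598303/7068 ≈ 5319.5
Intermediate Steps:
j = -32453/7068 (j = 538/(-744) - 588/152 = 538*(-1/744) - 588*1/152 = -269/372 - 147/38 = -32453/7068 ≈ -4.5915)
604 + j*(-1027) = 604 - 32453/7068*(-1027) = 604 + 33329231/7068 = 37598303/7068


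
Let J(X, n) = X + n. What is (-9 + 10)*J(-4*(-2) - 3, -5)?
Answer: 0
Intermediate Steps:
(-9 + 10)*J(-4*(-2) - 3, -5) = (-9 + 10)*((-4*(-2) - 3) - 5) = 1*((8 - 3) - 5) = 1*(5 - 5) = 1*0 = 0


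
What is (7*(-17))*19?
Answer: -2261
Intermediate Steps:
(7*(-17))*19 = -119*19 = -2261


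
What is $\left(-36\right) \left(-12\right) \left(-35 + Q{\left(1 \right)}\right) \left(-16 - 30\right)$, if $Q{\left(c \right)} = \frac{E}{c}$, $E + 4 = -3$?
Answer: $834624$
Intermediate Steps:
$E = -7$ ($E = -4 - 3 = -7$)
$Q{\left(c \right)} = - \frac{7}{c}$
$\left(-36\right) \left(-12\right) \left(-35 + Q{\left(1 \right)}\right) \left(-16 - 30\right) = \left(-36\right) \left(-12\right) \left(-35 - \frac{7}{1}\right) \left(-16 - 30\right) = 432 \left(-35 - 7\right) \left(-46\right) = 432 \left(\left(-42\right) \left(-46\right)\right) = 432 \cdot 1932 = 834624$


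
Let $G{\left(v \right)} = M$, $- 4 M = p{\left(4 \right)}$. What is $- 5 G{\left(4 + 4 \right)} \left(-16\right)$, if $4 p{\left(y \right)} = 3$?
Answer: $-15$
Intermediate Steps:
$p{\left(y \right)} = \frac{3}{4}$ ($p{\left(y \right)} = \frac{1}{4} \cdot 3 = \frac{3}{4}$)
$M = - \frac{3}{16}$ ($M = \left(- \frac{1}{4}\right) \frac{3}{4} = - \frac{3}{16} \approx -0.1875$)
$G{\left(v \right)} = - \frac{3}{16}$
$- 5 G{\left(4 + 4 \right)} \left(-16\right) = \left(-5\right) \left(- \frac{3}{16}\right) \left(-16\right) = \frac{15}{16} \left(-16\right) = -15$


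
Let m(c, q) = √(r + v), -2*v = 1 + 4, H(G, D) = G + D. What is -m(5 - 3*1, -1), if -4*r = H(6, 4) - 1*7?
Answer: -I*√13/2 ≈ -1.8028*I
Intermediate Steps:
H(G, D) = D + G
v = -5/2 (v = -(1 + 4)/2 = -½*5 = -5/2 ≈ -2.5000)
r = -¾ (r = -((4 + 6) - 1*7)/4 = -(10 - 7)/4 = -¼*3 = -¾ ≈ -0.75000)
m(c, q) = I*√13/2 (m(c, q) = √(-¾ - 5/2) = √(-13/4) = I*√13/2)
-m(5 - 3*1, -1) = -I*√13/2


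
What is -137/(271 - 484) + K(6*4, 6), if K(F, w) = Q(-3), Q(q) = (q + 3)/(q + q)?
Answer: 137/213 ≈ 0.64319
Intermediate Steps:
Q(q) = (3 + q)/(2*q) (Q(q) = (3 + q)/((2*q)) = (3 + q)*(1/(2*q)) = (3 + q)/(2*q))
K(F, w) = 0 (K(F, w) = (1/2)*(3 - 3)/(-3) = (1/2)*(-1/3)*0 = 0)
-137/(271 - 484) + K(6*4, 6) = -137/(271 - 484) + 0 = -137/(-213) + 0 = -1/213*(-137) + 0 = 137/213 + 0 = 137/213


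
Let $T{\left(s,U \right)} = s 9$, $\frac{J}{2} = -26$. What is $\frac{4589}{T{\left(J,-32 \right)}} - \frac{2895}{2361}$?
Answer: $- \frac{312551}{28332} \approx -11.032$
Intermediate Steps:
$J = -52$ ($J = 2 \left(-26\right) = -52$)
$T{\left(s,U \right)} = 9 s$
$\frac{4589}{T{\left(J,-32 \right)}} - \frac{2895}{2361} = \frac{4589}{9 \left(-52\right)} - \frac{2895}{2361} = \frac{4589}{-468} - \frac{965}{787} = 4589 \left(- \frac{1}{468}\right) - \frac{965}{787} = - \frac{353}{36} - \frac{965}{787} = - \frac{312551}{28332}$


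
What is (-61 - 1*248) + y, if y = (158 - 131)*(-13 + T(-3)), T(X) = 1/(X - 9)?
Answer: -2649/4 ≈ -662.25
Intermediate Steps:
T(X) = 1/(-9 + X)
y = -1413/4 (y = (158 - 131)*(-13 + 1/(-9 - 3)) = 27*(-13 + 1/(-12)) = 27*(-13 - 1/12) = 27*(-157/12) = -1413/4 ≈ -353.25)
(-61 - 1*248) + y = (-61 - 1*248) - 1413/4 = (-61 - 248) - 1413/4 = -309 - 1413/4 = -2649/4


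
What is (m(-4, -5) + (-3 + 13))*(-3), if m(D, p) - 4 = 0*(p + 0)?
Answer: -42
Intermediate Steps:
m(D, p) = 4 (m(D, p) = 4 + 0*(p + 0) = 4 + 0*p = 4 + 0 = 4)
(m(-4, -5) + (-3 + 13))*(-3) = (4 + (-3 + 13))*(-3) = (4 + 10)*(-3) = 14*(-3) = -42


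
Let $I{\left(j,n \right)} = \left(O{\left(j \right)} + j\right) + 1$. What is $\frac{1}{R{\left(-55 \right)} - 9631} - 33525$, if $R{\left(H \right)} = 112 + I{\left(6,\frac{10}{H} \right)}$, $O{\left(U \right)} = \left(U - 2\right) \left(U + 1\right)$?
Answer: $- \frac{317951101}{9484} \approx -33525.0$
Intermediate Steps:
$O{\left(U \right)} = \left(1 + U\right) \left(-2 + U\right)$ ($O{\left(U \right)} = \left(-2 + U\right) \left(1 + U\right) = \left(1 + U\right) \left(-2 + U\right)$)
$I{\left(j,n \right)} = -1 + j^{2}$ ($I{\left(j,n \right)} = \left(\left(-2 + j^{2} - j\right) + j\right) + 1 = \left(-2 + j^{2}\right) + 1 = -1 + j^{2}$)
$R{\left(H \right)} = 147$ ($R{\left(H \right)} = 112 - \left(1 - 6^{2}\right) = 112 + \left(-1 + 36\right) = 112 + 35 = 147$)
$\frac{1}{R{\left(-55 \right)} - 9631} - 33525 = \frac{1}{147 - 9631} - 33525 = \frac{1}{-9484} - 33525 = - \frac{1}{9484} - 33525 = - \frac{317951101}{9484}$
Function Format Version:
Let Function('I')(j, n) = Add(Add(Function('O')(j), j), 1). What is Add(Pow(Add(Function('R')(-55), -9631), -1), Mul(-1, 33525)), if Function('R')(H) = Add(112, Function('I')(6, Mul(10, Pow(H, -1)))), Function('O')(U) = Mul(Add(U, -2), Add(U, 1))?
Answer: Rational(-317951101, 9484) ≈ -33525.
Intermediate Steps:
Function('O')(U) = Mul(Add(1, U), Add(-2, U)) (Function('O')(U) = Mul(Add(-2, U), Add(1, U)) = Mul(Add(1, U), Add(-2, U)))
Function('I')(j, n) = Add(-1, Pow(j, 2)) (Function('I')(j, n) = Add(Add(Add(-2, Pow(j, 2), Mul(-1, j)), j), 1) = Add(Add(-2, Pow(j, 2)), 1) = Add(-1, Pow(j, 2)))
Function('R')(H) = 147 (Function('R')(H) = Add(112, Add(-1, Pow(6, 2))) = Add(112, Add(-1, 36)) = Add(112, 35) = 147)
Add(Pow(Add(Function('R')(-55), -9631), -1), Mul(-1, 33525)) = Add(Pow(Add(147, -9631), -1), Mul(-1, 33525)) = Add(Pow(-9484, -1), -33525) = Add(Rational(-1, 9484), -33525) = Rational(-317951101, 9484)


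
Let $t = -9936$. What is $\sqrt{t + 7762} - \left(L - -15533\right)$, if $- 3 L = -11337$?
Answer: $-19312 + i \sqrt{2174} \approx -19312.0 + 46.626 i$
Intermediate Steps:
$L = 3779$ ($L = \left(- \frac{1}{3}\right) \left(-11337\right) = 3779$)
$\sqrt{t + 7762} - \left(L - -15533\right) = \sqrt{-9936 + 7762} - \left(3779 - -15533\right) = \sqrt{-2174} - \left(3779 + 15533\right) = i \sqrt{2174} - 19312 = -19312 + i \sqrt{2174}$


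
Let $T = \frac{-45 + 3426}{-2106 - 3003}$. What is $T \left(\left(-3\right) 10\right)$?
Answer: $\frac{33810}{1703} \approx 19.853$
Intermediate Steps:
$T = - \frac{1127}{1703}$ ($T = \frac{3381}{-5109} = 3381 \left(- \frac{1}{5109}\right) = - \frac{1127}{1703} \approx -0.66177$)
$T \left(\left(-3\right) 10\right) = - \frac{1127 \left(\left(-3\right) 10\right)}{1703} = \left(- \frac{1127}{1703}\right) \left(-30\right) = \frac{33810}{1703}$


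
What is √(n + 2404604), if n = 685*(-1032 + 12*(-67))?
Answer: 8*√17921 ≈ 1071.0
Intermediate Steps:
n = -1257660 (n = 685*(-1032 - 804) = 685*(-1836) = -1257660)
√(n + 2404604) = √(-1257660 + 2404604) = √1146944 = 8*√17921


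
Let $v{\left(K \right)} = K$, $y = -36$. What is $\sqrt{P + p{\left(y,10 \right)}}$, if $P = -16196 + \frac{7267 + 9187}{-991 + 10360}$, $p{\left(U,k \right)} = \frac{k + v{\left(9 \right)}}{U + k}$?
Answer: $\frac{i \sqrt{106775332946646}}{81198} \approx 127.26 i$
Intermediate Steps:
$p{\left(U,k \right)} = \frac{9 + k}{U + k}$ ($p{\left(U,k \right)} = \frac{k + 9}{U + k} = \frac{9 + k}{U + k}$)
$P = - \frac{151723870}{9369}$ ($P = -16196 + \frac{16454}{9369} = - \frac{151723870}{9369} \approx -16194.0$)
$\sqrt{P + p{\left(y,10 \right)}} = \sqrt{- \frac{151723870}{9369} + \frac{9 + 10}{-36 + 10}} = \sqrt{- \frac{151723870}{9369} + \frac{1}{-26} \cdot 19} = \sqrt{- \frac{151723870}{9369} - \frac{19}{26}} = \sqrt{- \frac{3944998631}{243594}} = \frac{i \sqrt{106775332946646}}{81198}$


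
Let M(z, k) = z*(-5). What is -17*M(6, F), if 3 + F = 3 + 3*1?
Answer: 510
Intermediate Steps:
F = 3 (F = -3 + (3 + 3*1) = -3 + (3 + 3) = -3 + 6 = 3)
M(z, k) = -5*z
-17*M(6, F) = -(-85)*6 = -17*(-30) = 510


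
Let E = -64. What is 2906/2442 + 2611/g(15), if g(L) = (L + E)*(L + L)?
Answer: -50101/85470 ≈ -0.58618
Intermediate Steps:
g(L) = 2*L*(-64 + L) (g(L) = (L - 64)*(L + L) = (-64 + L)*(2*L) = 2*L*(-64 + L))
2906/2442 + 2611/g(15) = 2906/2442 + 2611/((2*15*(-64 + 15))) = 2906*(1/2442) + 2611/((2*15*(-49))) = 1453/1221 + 2611/(-1470) = 1453/1221 + 2611*(-1/1470) = 1453/1221 - 373/210 = -50101/85470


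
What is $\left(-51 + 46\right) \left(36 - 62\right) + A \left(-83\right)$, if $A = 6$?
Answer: $-368$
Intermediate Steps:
$\left(-51 + 46\right) \left(36 - 62\right) + A \left(-83\right) = \left(-51 + 46\right) \left(36 - 62\right) + 6 \left(-83\right) = \left(-5\right) \left(-26\right) - 498 = 130 - 498 = -368$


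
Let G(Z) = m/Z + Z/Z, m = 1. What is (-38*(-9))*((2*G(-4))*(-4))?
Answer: -2052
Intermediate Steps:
G(Z) = 1 + 1/Z (G(Z) = 1/Z + Z/Z = 1/Z + 1 = 1 + 1/Z)
(-38*(-9))*((2*G(-4))*(-4)) = (-38*(-9))*((2*((1 - 4)/(-4)))*(-4)) = 342*((2*(-¼*(-3)))*(-4)) = 342*((2*(¾))*(-4)) = 342*((3/2)*(-4)) = 342*(-6) = -2052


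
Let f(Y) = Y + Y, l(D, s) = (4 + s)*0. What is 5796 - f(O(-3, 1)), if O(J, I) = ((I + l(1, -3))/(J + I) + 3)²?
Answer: 11567/2 ≈ 5783.5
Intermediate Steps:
l(D, s) = 0
O(J, I) = (3 + I/(I + J))² (O(J, I) = ((I + 0)/(J + I) + 3)² = (I/(I + J) + 3)² = (3 + I/(I + J))²)
f(Y) = 2*Y
5796 - f(O(-3, 1)) = 5796 - 2*(3*(-3) + 4*1)²/(1 - 3)² = 5796 - 2*(-9 + 4)²/(-2)² = 5796 - 2*(¼)*(-5)² = 5796 - 2*(¼)*25 = 5796 - 2*25/4 = 5796 - 1*25/2 = 5796 - 25/2 = 11567/2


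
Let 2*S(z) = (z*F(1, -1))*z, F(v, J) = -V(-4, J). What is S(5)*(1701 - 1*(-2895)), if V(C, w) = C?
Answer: 229800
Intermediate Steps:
F(v, J) = 4 (F(v, J) = -1*(-4) = 4)
S(z) = 2*z**2 (S(z) = ((z*4)*z)/2 = ((4*z)*z)/2 = (4*z**2)/2 = 2*z**2)
S(5)*(1701 - 1*(-2895)) = (2*5**2)*(1701 - 1*(-2895)) = (2*25)*(1701 + 2895) = 50*4596 = 229800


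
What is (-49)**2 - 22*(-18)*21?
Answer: 10717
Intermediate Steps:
(-49)**2 - 22*(-18)*21 = 2401 - (-396)*21 = 2401 - 1*(-8316) = 2401 + 8316 = 10717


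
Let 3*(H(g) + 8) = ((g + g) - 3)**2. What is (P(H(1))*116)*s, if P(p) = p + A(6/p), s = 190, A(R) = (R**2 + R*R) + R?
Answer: -252688600/1587 ≈ -1.5922e+5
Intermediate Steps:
A(R) = R + 2*R**2 (A(R) = (R**2 + R**2) + R = 2*R**2 + R = R + 2*R**2)
H(g) = -8 + (-3 + 2*g)**2/3 (H(g) = -8 + ((g + g) - 3)**2/3 = -8 + (2*g - 3)**2/3 = -8 + (-3 + 2*g)**2/3)
P(p) = p + 6*(1 + 12/p)/p (P(p) = p + (6/p)*(1 + 2*(6/p)) = p + (6/p)*(1 + 12/p) = p + 6*(1 + 12/p)/p)
(P(H(1))*116)*s = (((-8 + (-3 + 2*1)**2/3) + 6/(-8 + (-3 + 2*1)**2/3) + 72/(-8 + (-3 + 2*1)**2/3)**2)*116)*190 = (((-8 + (-3 + 2)**2/3) + 6/(-8 + (-3 + 2)**2/3) + 72/(-8 + (-3 + 2)**2/3)**2)*116)*190 = (((-8 + (1/3)*(-1)**2) + 6/(-8 + (1/3)*(-1)**2) + 72/(-8 + (1/3)*(-1)**2)**2)*116)*190 = (((-8 + (1/3)*1) + 6/(-8 + (1/3)*1) + 72/(-8 + (1/3)*1)**2)*116)*190 = (((-8 + 1/3) + 6/(-8 + 1/3) + 72/(-8 + 1/3)**2)*116)*190 = ((-23/3 + 6/(-23/3) + 72/(-23/3)**2)*116)*190 = ((-23/3 + 6*(-3/23) + 72*(9/529))*116)*190 = ((-23/3 - 18/23 + 648/529)*116)*190 = -11465/1587*116*190 = -1329940/1587*190 = -252688600/1587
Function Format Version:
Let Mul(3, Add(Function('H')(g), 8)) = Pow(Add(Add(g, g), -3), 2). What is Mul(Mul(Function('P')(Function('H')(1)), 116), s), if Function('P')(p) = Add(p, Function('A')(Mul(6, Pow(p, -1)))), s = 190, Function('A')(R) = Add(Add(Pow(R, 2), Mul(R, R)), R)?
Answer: Rational(-252688600, 1587) ≈ -1.5922e+5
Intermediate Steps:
Function('A')(R) = Add(R, Mul(2, Pow(R, 2))) (Function('A')(R) = Add(Add(Pow(R, 2), Pow(R, 2)), R) = Add(Mul(2, Pow(R, 2)), R) = Add(R, Mul(2, Pow(R, 2))))
Function('H')(g) = Add(-8, Mul(Rational(1, 3), Pow(Add(-3, Mul(2, g)), 2))) (Function('H')(g) = Add(-8, Mul(Rational(1, 3), Pow(Add(Add(g, g), -3), 2))) = Add(-8, Mul(Rational(1, 3), Pow(Add(Mul(2, g), -3), 2))) = Add(-8, Mul(Rational(1, 3), Pow(Add(-3, Mul(2, g)), 2))))
Function('P')(p) = Add(p, Mul(6, Pow(p, -1), Add(1, Mul(12, Pow(p, -1))))) (Function('P')(p) = Add(p, Mul(Mul(6, Pow(p, -1)), Add(1, Mul(2, Mul(6, Pow(p, -1)))))) = Add(p, Mul(Mul(6, Pow(p, -1)), Add(1, Mul(12, Pow(p, -1))))) = Add(p, Mul(6, Pow(p, -1), Add(1, Mul(12, Pow(p, -1))))))
Mul(Mul(Function('P')(Function('H')(1)), 116), s) = Mul(Mul(Add(Add(-8, Mul(Rational(1, 3), Pow(Add(-3, Mul(2, 1)), 2))), Mul(6, Pow(Add(-8, Mul(Rational(1, 3), Pow(Add(-3, Mul(2, 1)), 2))), -1)), Mul(72, Pow(Add(-8, Mul(Rational(1, 3), Pow(Add(-3, Mul(2, 1)), 2))), -2))), 116), 190) = Mul(Mul(Add(Add(-8, Mul(Rational(1, 3), Pow(Add(-3, 2), 2))), Mul(6, Pow(Add(-8, Mul(Rational(1, 3), Pow(Add(-3, 2), 2))), -1)), Mul(72, Pow(Add(-8, Mul(Rational(1, 3), Pow(Add(-3, 2), 2))), -2))), 116), 190) = Mul(Mul(Add(Add(-8, Mul(Rational(1, 3), Pow(-1, 2))), Mul(6, Pow(Add(-8, Mul(Rational(1, 3), Pow(-1, 2))), -1)), Mul(72, Pow(Add(-8, Mul(Rational(1, 3), Pow(-1, 2))), -2))), 116), 190) = Mul(Mul(Add(Add(-8, Mul(Rational(1, 3), 1)), Mul(6, Pow(Add(-8, Mul(Rational(1, 3), 1)), -1)), Mul(72, Pow(Add(-8, Mul(Rational(1, 3), 1)), -2))), 116), 190) = Mul(Mul(Add(Add(-8, Rational(1, 3)), Mul(6, Pow(Add(-8, Rational(1, 3)), -1)), Mul(72, Pow(Add(-8, Rational(1, 3)), -2))), 116), 190) = Mul(Mul(Add(Rational(-23, 3), Mul(6, Pow(Rational(-23, 3), -1)), Mul(72, Pow(Rational(-23, 3), -2))), 116), 190) = Mul(Mul(Add(Rational(-23, 3), Mul(6, Rational(-3, 23)), Mul(72, Rational(9, 529))), 116), 190) = Mul(Mul(Add(Rational(-23, 3), Rational(-18, 23), Rational(648, 529)), 116), 190) = Mul(Mul(Rational(-11465, 1587), 116), 190) = Mul(Rational(-1329940, 1587), 190) = Rational(-252688600, 1587)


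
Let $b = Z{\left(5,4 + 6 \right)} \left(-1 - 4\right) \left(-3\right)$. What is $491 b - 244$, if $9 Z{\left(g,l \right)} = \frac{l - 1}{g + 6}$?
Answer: $\frac{4681}{11} \approx 425.55$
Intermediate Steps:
$Z{\left(g,l \right)} = \frac{-1 + l}{9 \left(6 + g\right)}$ ($Z{\left(g,l \right)} = \frac{\left(l - 1\right) \frac{1}{g + 6}}{9} = \frac{\left(-1 + l\right) \frac{1}{6 + g}}{9} = \frac{\frac{1}{6 + g} \left(-1 + l\right)}{9} = \frac{-1 + l}{9 \left(6 + g\right)}$)
$b = \frac{15}{11}$ ($b = \frac{-1 + \left(4 + 6\right)}{9 \left(6 + 5\right)} \left(-1 - 4\right) \left(-3\right) = \frac{-1 + 10}{9 \cdot 11} \left(-1 - 4\right) \left(-3\right) = \frac{1}{9} \cdot \frac{1}{11} \cdot 9 \left(-5\right) \left(-3\right) = \frac{1}{11} \left(-5\right) \left(-3\right) = \left(- \frac{5}{11}\right) \left(-3\right) = \frac{15}{11} \approx 1.3636$)
$491 b - 244 = 491 \cdot \frac{15}{11} - 244 = \frac{7365}{11} - 244 = \frac{4681}{11}$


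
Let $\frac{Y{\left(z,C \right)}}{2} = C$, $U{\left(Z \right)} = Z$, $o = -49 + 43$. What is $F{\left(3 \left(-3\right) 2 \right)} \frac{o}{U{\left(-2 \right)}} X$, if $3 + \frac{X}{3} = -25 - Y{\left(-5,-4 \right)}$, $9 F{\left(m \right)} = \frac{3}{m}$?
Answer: $\frac{10}{3} \approx 3.3333$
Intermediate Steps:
$F{\left(m \right)} = \frac{1}{3 m}$ ($F{\left(m \right)} = \frac{3 \frac{1}{m}}{9} = \frac{1}{3 m}$)
$o = -6$
$Y{\left(z,C \right)} = 2 C$
$X = -60$ ($X = -9 + 3 \left(-25 - 2 \left(-4\right)\right) = -9 + 3 \left(-25 - -8\right) = -9 + 3 \left(-25 + 8\right) = -9 + 3 \left(-17\right) = -9 - 51 = -60$)
$F{\left(3 \left(-3\right) 2 \right)} \frac{o}{U{\left(-2 \right)}} X = \frac{1}{3 \cdot 3 \left(-3\right) 2} \left(- \frac{6}{-2}\right) \left(-60\right) = \frac{1}{3 \left(\left(-9\right) 2\right)} \left(\left(-6\right) \left(- \frac{1}{2}\right)\right) \left(-60\right) = \frac{1}{3 \left(-18\right)} 3 \left(-60\right) = \frac{1}{3} \left(- \frac{1}{18}\right) 3 \left(-60\right) = \left(- \frac{1}{54}\right) 3 \left(-60\right) = \left(- \frac{1}{18}\right) \left(-60\right) = \frac{10}{3}$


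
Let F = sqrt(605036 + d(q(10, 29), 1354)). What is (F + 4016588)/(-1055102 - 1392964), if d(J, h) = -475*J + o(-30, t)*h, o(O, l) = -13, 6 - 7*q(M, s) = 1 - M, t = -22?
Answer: -2008294/1224033 - sqrt(28734391)/17136462 ≈ -1.6410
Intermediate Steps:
q(M, s) = 5/7 + M/7 (q(M, s) = 6/7 - (1 - M)/7 = 6/7 + (-1/7 + M/7) = 5/7 + M/7)
d(J, h) = -475*J - 13*h
F = sqrt(28734391)/7 (F = sqrt(605036 + (-475*(5/7 + (1/7)*10) - 13*1354)) = sqrt(605036 + (-475*(5/7 + 10/7) - 17602)) = sqrt(605036 + (-475*15/7 - 17602)) = sqrt(605036 + (-7125/7 - 17602)) = sqrt(605036 - 130339/7) = sqrt(4104913/7) = sqrt(28734391)/7 ≈ 765.78)
(F + 4016588)/(-1055102 - 1392964) = (sqrt(28734391)/7 + 4016588)/(-1055102 - 1392964) = (4016588 + sqrt(28734391)/7)/(-2448066) = (4016588 + sqrt(28734391)/7)*(-1/2448066) = -2008294/1224033 - sqrt(28734391)/17136462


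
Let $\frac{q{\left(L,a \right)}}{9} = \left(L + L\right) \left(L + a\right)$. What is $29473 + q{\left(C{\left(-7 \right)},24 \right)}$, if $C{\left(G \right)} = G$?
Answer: $27331$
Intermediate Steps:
$q{\left(L,a \right)} = 18 L \left(L + a\right)$ ($q{\left(L,a \right)} = 9 \left(L + L\right) \left(L + a\right) = 9 \cdot 2 L \left(L + a\right) = 18 L \left(L + a\right)$)
$29473 + q{\left(C{\left(-7 \right)},24 \right)} = 29473 + 18 \left(-7\right) \left(-7 + 24\right) = 29473 + 18 \left(-7\right) 17 = 29473 - 2142 = 27331$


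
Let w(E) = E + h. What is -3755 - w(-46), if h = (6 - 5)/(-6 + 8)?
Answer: -7419/2 ≈ -3709.5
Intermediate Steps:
h = 1/2 ≈ 0.50000
w(E) = 1/2 + E (w(E) = E + 1/2 = 1/2 + E)
-3755 - w(-46) = -3755 - (1/2 - 46) = -3755 - 1*(-91/2) = -3755 + 91/2 = -7419/2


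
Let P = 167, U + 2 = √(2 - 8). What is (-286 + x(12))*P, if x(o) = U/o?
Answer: -286739/6 + 167*I*√6/12 ≈ -47790.0 + 34.089*I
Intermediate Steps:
U = -2 + I*√6 (U = -2 + √(2 - 8) = -2 + √(-6) = -2 + I*√6 ≈ -2.0 + 2.4495*I)
x(o) = (-2 + I*√6)/o
(-286 + x(12))*P = (-286 + (-2 + I*√6)/12)*167 = (-286 + (-⅙ + I*√6/12))*167 = (-1717/6 + I*√6/12)*167 = -286739/6 + 167*I*√6/12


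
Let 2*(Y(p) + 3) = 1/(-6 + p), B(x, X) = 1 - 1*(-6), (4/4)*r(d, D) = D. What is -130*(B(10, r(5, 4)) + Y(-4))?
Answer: -1027/2 ≈ -513.50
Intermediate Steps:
r(d, D) = D
B(x, X) = 7 (B(x, X) = 1 + 6 = 7)
Y(p) = -3 + 1/(2*(-6 + p))
-130*(B(10, r(5, 4)) + Y(-4)) = -130*(7 + (37 - 6*(-4))/(2*(-6 - 4))) = -130*(7 + (½)*(37 + 24)/(-10)) = -130*(7 + (½)*(-⅒)*61) = -130*(7 - 61/20) = -130*79/20 = -1027/2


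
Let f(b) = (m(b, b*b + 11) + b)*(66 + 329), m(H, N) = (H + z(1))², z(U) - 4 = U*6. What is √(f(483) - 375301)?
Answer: √95819839 ≈ 9788.8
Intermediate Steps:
z(U) = 4 + 6*U (z(U) = 4 + U*6 = 4 + 6*U)
m(H, N) = (10 + H)² (m(H, N) = (H + (4 + 6*1))² = (H + (4 + 6))² = (H + 10)² = (10 + H)²)
f(b) = 395*b + 395*(10 + b)² (f(b) = ((10 + b)² + b)*(66 + 329) = (b + (10 + b)²)*395 = 395*b + 395*(10 + b)²)
√(f(483) - 375301) = √((395*483 + 395*(10 + 483)²) - 375301) = √((190785 + 395*493²) - 375301) = √((190785 + 395*243049) - 375301) = √((190785 + 96004355) - 375301) = √(96195140 - 375301) = √95819839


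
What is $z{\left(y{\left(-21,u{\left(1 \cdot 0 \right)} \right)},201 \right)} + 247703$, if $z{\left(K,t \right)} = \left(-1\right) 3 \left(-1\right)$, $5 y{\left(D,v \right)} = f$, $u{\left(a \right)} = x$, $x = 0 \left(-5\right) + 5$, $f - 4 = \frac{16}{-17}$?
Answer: $247706$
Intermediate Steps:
$f = \frac{52}{17}$ ($f = 4 + \frac{16}{-17} = 4 + 16 \left(- \frac{1}{17}\right) = 4 - \frac{16}{17} = \frac{52}{17} \approx 3.0588$)
$x = 5$ ($x = 0 + 5 = 5$)
$u{\left(a \right)} = 5$
$y{\left(D,v \right)} = \frac{52}{85}$ ($y{\left(D,v \right)} = \frac{1}{5} \cdot \frac{52}{17} = \frac{52}{85}$)
$z{\left(K,t \right)} = 3$ ($z{\left(K,t \right)} = \left(-3\right) \left(-1\right) = 3$)
$z{\left(y{\left(-21,u{\left(1 \cdot 0 \right)} \right)},201 \right)} + 247703 = 3 + 247703 = 247706$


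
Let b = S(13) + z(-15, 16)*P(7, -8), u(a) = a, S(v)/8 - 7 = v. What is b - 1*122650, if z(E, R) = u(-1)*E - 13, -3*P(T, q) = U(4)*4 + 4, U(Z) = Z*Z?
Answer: -367606/3 ≈ -1.2254e+5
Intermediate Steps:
S(v) = 56 + 8*v
U(Z) = Z²
P(T, q) = -68/3 (P(T, q) = -(4²*4 + 4)/3 = -(16*4 + 4)/3 = -(64 + 4)/3 = -⅓*68 = -68/3)
z(E, R) = -13 - E (z(E, R) = -E - 13 = -13 - E)
b = 344/3 (b = (56 + 8*13) + (-13 - 1*(-15))*(-68/3) = (56 + 104) + (-13 + 15)*(-68/3) = 160 + 2*(-68/3) = 160 - 136/3 = 344/3 ≈ 114.67)
b - 1*122650 = 344/3 - 1*122650 = 344/3 - 122650 = -367606/3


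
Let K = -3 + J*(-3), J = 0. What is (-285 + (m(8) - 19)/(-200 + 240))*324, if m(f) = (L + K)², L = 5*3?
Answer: -182655/2 ≈ -91328.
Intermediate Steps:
L = 15
K = -3 (K = -3 + 0*(-3) = -3 + 0 = -3)
m(f) = 144 (m(f) = (15 - 3)² = 12² = 144)
(-285 + (m(8) - 19)/(-200 + 240))*324 = (-285 + (144 - 19)/(-200 + 240))*324 = (-285 + 125/40)*324 = (-285 + 125*(1/40))*324 = (-285 + 25/8)*324 = -2255/8*324 = -182655/2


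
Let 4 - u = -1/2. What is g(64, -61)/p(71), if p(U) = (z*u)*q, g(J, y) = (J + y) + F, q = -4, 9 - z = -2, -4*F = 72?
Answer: 5/66 ≈ 0.075758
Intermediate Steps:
F = -18 (F = -¼*72 = -18)
z = 11 (z = 9 - 1*(-2) = 9 + 2 = 11)
g(J, y) = -18 + J + y (g(J, y) = (J + y) - 18 = -18 + J + y)
u = 9/2 (u = 4 - (-1)/2 = 4 - 1*(-½) = 4 + ½ = 9/2 ≈ 4.5000)
p(U) = -198 (p(U) = (11*(9/2))*(-4) = (99/2)*(-4) = -198)
g(64, -61)/p(71) = (-18 + 64 - 61)/(-198) = -15*(-1/198) = 5/66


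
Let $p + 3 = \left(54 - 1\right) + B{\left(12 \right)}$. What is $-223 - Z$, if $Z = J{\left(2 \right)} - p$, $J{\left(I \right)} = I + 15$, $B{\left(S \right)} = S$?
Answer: $-178$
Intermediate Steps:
$J{\left(I \right)} = 15 + I$
$p = 62$ ($p = -3 + \left(\left(54 - 1\right) + 12\right) = -3 + \left(53 + 12\right) = -3 + 65 = 62$)
$Z = -45$ ($Z = \left(15 + 2\right) - 62 = 17 - 62 = -45$)
$-223 - Z = -223 - -45 = -223 + 45 = -178$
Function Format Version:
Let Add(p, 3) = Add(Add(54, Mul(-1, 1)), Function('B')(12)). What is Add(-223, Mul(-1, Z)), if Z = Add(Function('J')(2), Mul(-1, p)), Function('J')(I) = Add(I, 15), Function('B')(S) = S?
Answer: -178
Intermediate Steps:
Function('J')(I) = Add(15, I)
p = 62 (p = Add(-3, Add(Add(54, Mul(-1, 1)), 12)) = Add(-3, Add(Add(54, -1), 12)) = Add(-3, Add(53, 12)) = Add(-3, 65) = 62)
Z = -45 (Z = Add(Add(15, 2), Mul(-1, 62)) = Add(17, -62) = -45)
Add(-223, Mul(-1, Z)) = Add(-223, Mul(-1, -45)) = Add(-223, 45) = -178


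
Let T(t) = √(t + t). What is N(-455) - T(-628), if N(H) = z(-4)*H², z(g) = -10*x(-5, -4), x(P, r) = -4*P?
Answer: -41405000 - 2*I*√314 ≈ -4.1405e+7 - 35.44*I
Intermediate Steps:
z(g) = -200 (z(g) = -(-40)*(-5) = -10*20 = -200)
T(t) = √2*√t (T(t) = √(2*t) = √2*√t)
N(H) = -200*H²
N(-455) - T(-628) = -200*(-455)² - √2*√(-628) = -200*207025 - √2*2*I*√157 = -41405000 - 2*I*√314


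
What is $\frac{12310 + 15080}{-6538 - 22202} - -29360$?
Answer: $\frac{28125967}{958} \approx 29359.0$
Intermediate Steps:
$\frac{12310 + 15080}{-6538 - 22202} - -29360 = \frac{27390}{-28740} + 29360 = 27390 \left(- \frac{1}{28740}\right) + 29360 = - \frac{913}{958} + 29360 = \frac{28125967}{958}$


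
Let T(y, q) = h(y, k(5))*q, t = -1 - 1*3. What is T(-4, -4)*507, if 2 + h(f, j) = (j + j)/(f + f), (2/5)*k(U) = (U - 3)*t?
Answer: -6084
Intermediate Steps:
t = -4 (t = -1 - 3 = -4)
k(U) = 30 - 10*U (k(U) = 5*((U - 3)*(-4))/2 = 5*((-3 + U)*(-4))/2 = 5*(12 - 4*U)/2 = 30 - 10*U)
h(f, j) = -2 + j/f (h(f, j) = -2 + (j + j)/(f + f) = -2 + (2*j)/((2*f)) = -2 + (2*j)*(1/(2*f)) = -2 + j/f)
T(y, q) = q*(-2 - 20/y) (T(y, q) = (-2 + (30 - 10*5)/y)*q = (-2 + (30 - 50)/y)*q = (-2 - 20/y)*q = q*(-2 - 20/y))
T(-4, -4)*507 = -2*(-4)*(10 - 4)/(-4)*507 = -2*(-4)*(-¼)*6*507 = -12*507 = -6084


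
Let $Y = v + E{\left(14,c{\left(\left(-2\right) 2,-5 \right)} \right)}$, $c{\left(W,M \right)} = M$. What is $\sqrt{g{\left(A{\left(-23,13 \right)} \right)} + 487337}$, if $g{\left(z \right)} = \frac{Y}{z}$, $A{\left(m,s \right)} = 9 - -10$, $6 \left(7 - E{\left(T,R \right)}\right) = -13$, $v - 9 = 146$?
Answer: $\frac{\sqrt{6333543942}}{114} \approx 698.1$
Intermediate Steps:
$v = 155$ ($v = 9 + 146 = 155$)
$E{\left(T,R \right)} = \frac{55}{6}$ ($E{\left(T,R \right)} = 7 - - \frac{13}{6} = 7 + \frac{13}{6} = \frac{55}{6}$)
$A{\left(m,s \right)} = 19$ ($A{\left(m,s \right)} = 9 + 10 = 19$)
$Y = \frac{985}{6}$ ($Y = 155 + \frac{55}{6} = \frac{985}{6} \approx 164.17$)
$g{\left(z \right)} = \frac{985}{6 z}$
$\sqrt{g{\left(A{\left(-23,13 \right)} \right)} + 487337} = \sqrt{\frac{985}{6 \cdot 19} + 487337} = \sqrt{\frac{985}{6} \cdot \frac{1}{19} + 487337} = \sqrt{\frac{985}{114} + 487337} = \sqrt{\frac{55557403}{114}} = \frac{\sqrt{6333543942}}{114}$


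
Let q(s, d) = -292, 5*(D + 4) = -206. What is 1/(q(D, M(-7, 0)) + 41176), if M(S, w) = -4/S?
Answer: 1/40884 ≈ 2.4459e-5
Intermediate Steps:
D = -226/5 (D = -4 + (⅕)*(-206) = -4 - 206/5 = -226/5 ≈ -45.200)
1/(q(D, M(-7, 0)) + 41176) = 1/(-292 + 41176) = 1/40884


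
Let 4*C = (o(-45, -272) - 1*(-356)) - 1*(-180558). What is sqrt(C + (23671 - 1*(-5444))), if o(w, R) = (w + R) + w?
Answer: sqrt(74253) ≈ 272.49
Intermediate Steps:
o(w, R) = R + 2*w (o(w, R) = (R + w) + w = R + 2*w)
C = 45138 (C = (((-272 + 2*(-45)) - 1*(-356)) - 1*(-180558))/4 = (((-272 - 90) + 356) + 180558)/4 = ((-362 + 356) + 180558)/4 = (-6 + 180558)/4 = (1/4)*180552 = 45138)
sqrt(C + (23671 - 1*(-5444))) = sqrt(45138 + (23671 - 1*(-5444))) = sqrt(45138 + (23671 + 5444)) = sqrt(45138 + 29115) = sqrt(74253)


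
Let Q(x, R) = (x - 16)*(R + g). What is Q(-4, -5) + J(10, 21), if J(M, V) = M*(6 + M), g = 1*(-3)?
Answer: 320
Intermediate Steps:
g = -3
Q(x, R) = (-16 + x)*(-3 + R) (Q(x, R) = (x - 16)*(R - 3) = (-16 + x)*(-3 + R))
Q(-4, -5) + J(10, 21) = (48 - 16*(-5) - 3*(-4) - 5*(-4)) + 10*(6 + 10) = (48 + 80 + 12 + 20) + 10*16 = 160 + 160 = 320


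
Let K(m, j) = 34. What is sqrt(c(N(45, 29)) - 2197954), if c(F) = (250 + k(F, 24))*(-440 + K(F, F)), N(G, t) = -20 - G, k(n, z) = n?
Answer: 2*I*sqrt(568266) ≈ 1507.7*I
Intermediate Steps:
c(F) = -101500 - 406*F (c(F) = (250 + F)*(-440 + 34) = (250 + F)*(-406) = -101500 - 406*F)
sqrt(c(N(45, 29)) - 2197954) = sqrt((-101500 - 406*(-20 - 1*45)) - 2197954) = sqrt((-101500 - 406*(-20 - 45)) - 2197954) = sqrt((-101500 - 406*(-65)) - 2197954) = sqrt((-101500 + 26390) - 2197954) = sqrt(-75110 - 2197954) = sqrt(-2273064) = 2*I*sqrt(568266)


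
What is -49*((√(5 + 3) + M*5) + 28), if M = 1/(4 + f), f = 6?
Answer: -2793/2 - 98*√2 ≈ -1535.1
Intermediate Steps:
M = ⅒ (M = 1/(4 + 6) = 1/10 = ⅒ ≈ 0.10000)
-49*((√(5 + 3) + M*5) + 28) = -49*((√(5 + 3) + (⅒)*5) + 28) = -49*((√8 + ½) + 28) = -49*((2*√2 + ½) + 28) = -49*((½ + 2*√2) + 28) = -49*(57/2 + 2*√2) = -2793/2 - 98*√2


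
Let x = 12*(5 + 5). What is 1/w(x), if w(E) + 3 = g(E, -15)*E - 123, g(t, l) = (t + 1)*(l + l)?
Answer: -1/435726 ≈ -2.2950e-6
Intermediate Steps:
x = 120 (x = 12*10 = 120)
g(t, l) = 2*l*(1 + t) (g(t, l) = (1 + t)*(2*l) = 2*l*(1 + t))
w(E) = -126 + E*(-30 - 30*E) (w(E) = -3 + ((2*(-15)*(1 + E))*E - 123) = -3 + ((-30 - 30*E)*E - 123) = -3 + (E*(-30 - 30*E) - 123) = -3 + (-123 + E*(-30 - 30*E)) = -126 + E*(-30 - 30*E))
1/w(x) = 1/(-126 - 30*120*(1 + 120)) = 1/(-126 - 30*120*121) = 1/(-126 - 435600) = 1/(-435726) = -1/435726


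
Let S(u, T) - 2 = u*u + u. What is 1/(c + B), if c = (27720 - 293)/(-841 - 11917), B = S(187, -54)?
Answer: 12758/448518337 ≈ 2.8445e-5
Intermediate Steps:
S(u, T) = 2 + u + u² (S(u, T) = 2 + (u*u + u) = 2 + (u² + u) = 2 + (u + u²) = 2 + u + u²)
B = 35158 (B = 2 + 187 + 187² = 2 + 187 + 34969 = 35158)
c = -27427/12758 (c = 27427/(-12758) = 27427*(-1/12758) = -27427/12758 ≈ -2.1498)
1/(c + B) = 1/(-27427/12758 + 35158) = 1/(448518337/12758) = 12758/448518337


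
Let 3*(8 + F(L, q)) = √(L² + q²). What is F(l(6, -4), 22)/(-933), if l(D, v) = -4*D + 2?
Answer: 8/933 - 22*√2/2799 ≈ -0.0025412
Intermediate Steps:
l(D, v) = 2 - 4*D
F(L, q) = -8 + √(L² + q²)/3
F(l(6, -4), 22)/(-933) = (-8 + √((2 - 4*6)² + 22²)/3)/(-933) = (-8 + √((2 - 24)² + 484)/3)*(-1/933) = (-8 + √((-22)² + 484)/3)*(-1/933) = (-8 + √(484 + 484)/3)*(-1/933) = (-8 + √968/3)*(-1/933) = (-8 + (22*√2)/3)*(-1/933) = (-8 + 22*√2/3)*(-1/933) = 8/933 - 22*√2/2799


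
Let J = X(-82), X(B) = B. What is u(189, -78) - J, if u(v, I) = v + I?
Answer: 193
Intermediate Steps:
u(v, I) = I + v
J = -82
u(189, -78) - J = (-78 + 189) - 1*(-82) = 111 + 82 = 193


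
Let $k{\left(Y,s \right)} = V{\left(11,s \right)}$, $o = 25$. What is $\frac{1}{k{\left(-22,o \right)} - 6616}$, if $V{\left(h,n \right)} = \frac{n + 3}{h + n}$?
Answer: $- \frac{9}{59537} \approx -0.00015117$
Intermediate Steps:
$V{\left(h,n \right)} = \frac{3 + n}{h + n}$
$k{\left(Y,s \right)} = \frac{3 + s}{11 + s}$
$\frac{1}{k{\left(-22,o \right)} - 6616} = \frac{1}{\frac{3 + 25}{11 + 25} - 6616} = \frac{1}{\frac{1}{36} \cdot 28 - 6616} = \frac{1}{\frac{7}{9} - 6616} = \frac{1}{- \frac{59537}{9}} = - \frac{9}{59537}$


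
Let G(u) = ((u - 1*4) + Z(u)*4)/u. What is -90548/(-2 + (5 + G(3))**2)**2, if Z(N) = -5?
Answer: -22637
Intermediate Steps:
G(u) = (-24 + u)/u (G(u) = ((u - 1*4) - 5*4)/u = ((u - 4) - 20)/u = ((-4 + u) - 20)/u = (-24 + u)/u)
-90548/(-2 + (5 + G(3))**2)**2 = -90548/(-2 + (5 + (-24 + 3)/3)**2)**2 = -90548/(-2 + (5 + (1/3)*(-21))**2)**2 = -90548/(-2 + (5 - 7)**2)**2 = -90548/(-2 + (-2)**2)**2 = -90548/(-2 + 4)**2 = -90548/(2**2) = -90548/4 = -90548*1/4 = -22637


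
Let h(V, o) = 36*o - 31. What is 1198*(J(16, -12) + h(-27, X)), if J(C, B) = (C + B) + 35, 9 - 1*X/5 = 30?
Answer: -4518856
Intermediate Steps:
X = -105 (X = 45 - 5*30 = 45 - 150 = -105)
h(V, o) = -31 + 36*o
J(C, B) = 35 + B + C (J(C, B) = (B + C) + 35 = 35 + B + C)
1198*(J(16, -12) + h(-27, X)) = 1198*((35 - 12 + 16) + (-31 + 36*(-105))) = 1198*(39 + (-31 - 3780)) = 1198*(39 - 3811) = 1198*(-3772) = -4518856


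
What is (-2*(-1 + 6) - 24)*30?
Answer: -1020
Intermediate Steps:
(-2*(-1 + 6) - 24)*30 = (-2*5 - 24)*30 = (-10 - 24)*30 = -34*30 = -1020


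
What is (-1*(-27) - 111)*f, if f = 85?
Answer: -7140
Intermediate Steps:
(-1*(-27) - 111)*f = (-1*(-27) - 111)*85 = (27 - 111)*85 = -84*85 = -7140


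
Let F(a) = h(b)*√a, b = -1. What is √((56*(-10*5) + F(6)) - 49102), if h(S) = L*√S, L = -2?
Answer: √(-51902 - 2*I*√6) ≈ 0.011 - 227.82*I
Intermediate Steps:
h(S) = -2*√S
F(a) = -2*I*√a (F(a) = (-2*I)*√a = -2*I*√a)
√((56*(-10*5) + F(6)) - 49102) = √((56*(-10*5) - 2*I*√6) - 49102) = √((56*(-50) - 2*I*√6) - 49102) = √((-2800 - 2*I*√6) - 49102) = √(-51902 - 2*I*√6)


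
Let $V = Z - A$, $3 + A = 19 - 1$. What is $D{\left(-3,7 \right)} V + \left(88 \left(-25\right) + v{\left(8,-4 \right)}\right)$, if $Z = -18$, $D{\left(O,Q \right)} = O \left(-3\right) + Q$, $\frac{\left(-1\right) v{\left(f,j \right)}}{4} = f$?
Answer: $-2760$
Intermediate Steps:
$v{\left(f,j \right)} = - 4 f$
$D{\left(O,Q \right)} = Q - 3 O$ ($D{\left(O,Q \right)} = - 3 O + Q = Q - 3 O$)
$A = 15$ ($A = -3 + \left(19 - 1\right) = -3 + 18 = 15$)
$V = -33$ ($V = -18 - 15 = -33$)
$D{\left(-3,7 \right)} V + \left(88 \left(-25\right) + v{\left(8,-4 \right)}\right) = \left(7 - -9\right) \left(-33\right) + \left(88 \left(-25\right) - 32\right) = \left(7 + 9\right) \left(-33\right) - 2232 = 16 \left(-33\right) - 2232 = -528 - 2232 = -2760$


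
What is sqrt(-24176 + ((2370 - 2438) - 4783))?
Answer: I*sqrt(29027) ≈ 170.37*I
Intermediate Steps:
sqrt(-24176 + ((2370 - 2438) - 4783)) = sqrt(-24176 + (-68 - 4783)) = sqrt(-24176 - 4851) = sqrt(-29027) = I*sqrt(29027)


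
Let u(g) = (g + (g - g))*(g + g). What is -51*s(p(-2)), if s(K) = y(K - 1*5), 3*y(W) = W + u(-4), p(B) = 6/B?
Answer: -408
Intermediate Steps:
u(g) = 2*g² (u(g) = (g + 0)*(2*g) = g*(2*g) = 2*g²)
y(W) = 32/3 + W/3 (y(W) = (W + 2*(-4)²)/3 = (W + 2*16)/3 = (W + 32)/3 = (32 + W)/3 = 32/3 + W/3)
s(K) = 9 + K/3 (s(K) = 32/3 + (K - 1*5)/3 = 32/3 + (K - 5)/3 = 32/3 + (-5 + K)/3 = 32/3 + (-5/3 + K/3) = 9 + K/3)
-51*s(p(-2)) = -51*(9 + (6/(-2))/3) = -51*(9 + (6*(-½))/3) = -51*(9 + (⅓)*(-3)) = -51*(9 - 1) = -51*8 = -408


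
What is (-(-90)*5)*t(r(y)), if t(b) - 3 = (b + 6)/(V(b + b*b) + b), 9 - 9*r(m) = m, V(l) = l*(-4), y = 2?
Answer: 54540/77 ≈ 708.31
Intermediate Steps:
V(l) = -4*l
r(m) = 1 - m/9
t(b) = 3 + (6 + b)/(-4*b**2 - 3*b) (t(b) = 3 + (b + 6)/(-4*(b + b*b) + b) = 3 + (6 + b)/(-4*(b + b**2) + b) = 3 + (6 + b)/((-4*b - 4*b**2) + b) = 3 + (6 + b)/(-4*b**2 - 3*b))
(-(-90)*5)*t(r(y)) = (-(-90)*5)*(2*(-3 + 4*(1 - 1/9*2) + 6*(1 - 1/9*2)**2)/((1 - 1/9*2)*(3 + 4*(1 - 1/9*2)))) = (-18*(-25))*(2*(-3 + 4*(1 - 2/9) + 6*(1 - 2/9)**2)/((1 - 2/9)*(3 + 4*(1 - 2/9)))) = 450*(2*(-3 + 4*(7/9) + 6*(7/9)**2)/((7/9)*(3 + 4*(7/9)))) = 450*(2*(9/7)*(-3 + 28/9 + 6*(49/81))/(3 + 28/9)) = 450*(2*(9/7)*(-3 + 28/9 + 98/27)/(55/9)) = 450*(2*(9/7)*(9/55)*(101/27)) = 450*(606/385) = 54540/77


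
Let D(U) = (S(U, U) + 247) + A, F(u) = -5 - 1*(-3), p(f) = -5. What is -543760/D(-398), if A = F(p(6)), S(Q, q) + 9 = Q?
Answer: 271880/81 ≈ 3356.5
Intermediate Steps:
S(Q, q) = -9 + Q
F(u) = -2 (F(u) = -5 + 3 = -2)
A = -2
D(U) = 236 + U (D(U) = ((-9 + U) + 247) - 2 = (238 + U) - 2 = 236 + U)
-543760/D(-398) = -543760/(236 - 398) = -543760/(-162) = -543760*(-1/162) = 271880/81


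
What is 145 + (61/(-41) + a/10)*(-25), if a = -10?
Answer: 8495/41 ≈ 207.20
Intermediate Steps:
145 + (61/(-41) + a/10)*(-25) = 145 + (61/(-41) - 10/10)*(-25) = 145 + (61*(-1/41) - 10*⅒)*(-25) = 145 + (-61/41 - 1)*(-25) = 145 - 102/41*(-25) = 145 + 2550/41 = 8495/41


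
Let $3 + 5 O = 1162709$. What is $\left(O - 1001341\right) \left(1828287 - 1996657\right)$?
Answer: $129442822326$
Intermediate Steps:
$O = \frac{1162706}{5}$ ($O = - \frac{3}{5} + \frac{1}{5} \cdot 1162709 = - \frac{3}{5} + \frac{1162709}{5} = \frac{1162706}{5} \approx 2.3254 \cdot 10^{5}$)
$\left(O - 1001341\right) \left(1828287 - 1996657\right) = \left(\frac{1162706}{5} - 1001341\right) \left(1828287 - 1996657\right) = \left(- \frac{3843999}{5}\right) \left(-168370\right) = 129442822326$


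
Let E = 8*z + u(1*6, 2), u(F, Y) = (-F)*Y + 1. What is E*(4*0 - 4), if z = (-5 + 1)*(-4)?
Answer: -468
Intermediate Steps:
u(F, Y) = 1 - F*Y (u(F, Y) = -F*Y + 1 = 1 - F*Y)
z = 16 (z = -4*(-4) = 16)
E = 117 (E = 8*16 + (1 - 1*1*6*2) = 128 + (1 - 1*6*2) = 128 + (1 - 12) = 128 - 11 = 117)
E*(4*0 - 4) = 117*(4*0 - 4) = 117*(0 - 4) = 117*(-4) = -468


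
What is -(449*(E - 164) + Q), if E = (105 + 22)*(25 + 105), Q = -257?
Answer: -7339097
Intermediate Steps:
E = 16510 (E = 127*130 = 16510)
-(449*(E - 164) + Q) = -(449*(16510 - 164) - 257) = -(449*16346 - 257) = -(7339354 - 257) = -1*7339097 = -7339097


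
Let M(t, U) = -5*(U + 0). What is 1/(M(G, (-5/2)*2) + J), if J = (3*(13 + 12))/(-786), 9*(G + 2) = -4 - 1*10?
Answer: 262/6525 ≈ 0.040153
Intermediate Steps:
G = -32/9 (G = -2 + (-4 - 1*10)/9 = -2 + (-4 - 10)/9 = -2 + (⅑)*(-14) = -2 - 14/9 = -32/9 ≈ -3.5556)
M(t, U) = -5*U
J = -25/262 (J = (3*25)*(-1/786) = 75*(-1/786) = -25/262 ≈ -0.095420)
1/(M(G, (-5/2)*2) + J) = 1/(-5*-5/2*2 - 25/262) = 1/(-5*(½)*(-5)*2 - 25/262) = 1/(-(-25)*2/2 - 25/262) = 1/(-5*(-5) - 25/262) = 1/(25 - 25/262) = 1/(6525/262) = 262/6525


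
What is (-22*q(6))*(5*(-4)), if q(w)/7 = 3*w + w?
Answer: 73920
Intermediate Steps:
q(w) = 28*w (q(w) = 7*(3*w + w) = 7*(4*w) = 28*w)
(-22*q(6))*(5*(-4)) = (-616*6)*(5*(-4)) = -22*168*(-20) = -3696*(-20) = 73920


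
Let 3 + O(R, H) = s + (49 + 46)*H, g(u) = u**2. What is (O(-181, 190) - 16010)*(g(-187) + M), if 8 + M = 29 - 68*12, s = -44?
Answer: 68108782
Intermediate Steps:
O(R, H) = -47 + 95*H (O(R, H) = -3 + (-44 + (49 + 46)*H) = -3 + (-44 + 95*H) = -47 + 95*H)
M = -795 (M = -8 + (29 - 68*12) = -8 + (29 - 816) = -8 - 787 = -795)
(O(-181, 190) - 16010)*(g(-187) + M) = ((-47 + 95*190) - 16010)*((-187)**2 - 795) = ((-47 + 18050) - 16010)*(34969 - 795) = (18003 - 16010)*34174 = 1993*34174 = 68108782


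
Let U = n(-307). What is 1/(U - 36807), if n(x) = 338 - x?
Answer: -1/36162 ≈ -2.7653e-5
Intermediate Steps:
U = 645 (U = 338 - 1*(-307) = 338 + 307 = 645)
1/(U - 36807) = 1/(645 - 36807) = 1/(-36162) = -1/36162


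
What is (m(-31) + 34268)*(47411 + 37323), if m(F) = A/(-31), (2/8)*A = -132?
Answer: 90058345624/31 ≈ 2.9051e+9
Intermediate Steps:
A = -528 (A = 4*(-132) = -528)
m(F) = 528/31 (m(F) = -528/(-31) = -528*(-1/31) = 528/31)
(m(-31) + 34268)*(47411 + 37323) = (528/31 + 34268)*(47411 + 37323) = (1062836/31)*84734 = 90058345624/31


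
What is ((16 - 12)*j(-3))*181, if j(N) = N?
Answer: -2172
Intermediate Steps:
((16 - 12)*j(-3))*181 = ((16 - 12)*(-3))*181 = (4*(-3))*181 = -12*181 = -2172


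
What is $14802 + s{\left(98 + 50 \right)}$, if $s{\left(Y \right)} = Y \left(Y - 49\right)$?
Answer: $29454$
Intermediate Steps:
$s{\left(Y \right)} = Y \left(-49 + Y\right)$
$14802 + s{\left(98 + 50 \right)} = 14802 + \left(98 + 50\right) \left(-49 + \left(98 + 50\right)\right) = 14802 + 148 \left(-49 + 148\right) = 14802 + 148 \cdot 99 = 14802 + 14652 = 29454$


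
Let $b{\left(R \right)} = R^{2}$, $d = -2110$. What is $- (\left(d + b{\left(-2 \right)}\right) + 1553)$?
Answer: $553$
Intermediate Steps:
$- (\left(d + b{\left(-2 \right)}\right) + 1553) = - (\left(-2110 + \left(-2\right)^{2}\right) + 1553) = - (\left(-2110 + 4\right) + 1553) = - (-2106 + 1553) = \left(-1\right) \left(-553\right) = 553$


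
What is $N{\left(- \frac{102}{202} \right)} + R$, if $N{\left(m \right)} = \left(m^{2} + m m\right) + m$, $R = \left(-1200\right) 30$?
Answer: $- \frac{367235949}{10201} \approx -36000.0$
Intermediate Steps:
$R = -36000$
$N{\left(m \right)} = m + 2 m^{2}$ ($N{\left(m \right)} = \left(m^{2} + m^{2}\right) + m = 2 m^{2} + m = m + 2 m^{2}$)
$N{\left(- \frac{102}{202} \right)} + R = - \frac{102}{202} \left(1 + 2 \left(- \frac{102}{202}\right)\right) - 36000 = \left(-102\right) \frac{1}{202} \left(1 + 2 \left(\left(-102\right) \frac{1}{202}\right)\right) - 36000 = - \frac{51 \left(1 + 2 \left(- \frac{51}{101}\right)\right)}{101} - 36000 = - \frac{51 \left(1 - \frac{102}{101}\right)}{101} - 36000 = \left(- \frac{51}{101}\right) \left(- \frac{1}{101}\right) - 36000 = \frac{51}{10201} - 36000 = - \frac{367235949}{10201}$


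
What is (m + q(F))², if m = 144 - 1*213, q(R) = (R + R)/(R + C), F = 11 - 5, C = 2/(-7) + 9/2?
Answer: 94070601/20449 ≈ 4600.3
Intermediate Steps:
C = 59/14 (C = 2*(-⅐) + 9*(½) = -2/7 + 9/2 = 59/14 ≈ 4.2143)
F = 6
q(R) = 2*R/(59/14 + R) (q(R) = (R + R)/(R + 59/14) = (2*R)/(59/14 + R) = 2*R/(59/14 + R))
m = -69 (m = 144 - 213 = -69)
(m + q(F))² = (-69 + 28*6/(59 + 14*6))² = (-69 + 28*6/(59 + 84))² = (-69 + 28*6/143)² = (-69 + 28*6*(1/143))² = (-69 + 168/143)² = (-9699/143)² = 94070601/20449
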